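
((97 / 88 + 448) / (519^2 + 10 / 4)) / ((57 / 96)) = 316168 / 112593943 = 0.00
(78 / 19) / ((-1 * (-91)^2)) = -6 / 12103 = -0.00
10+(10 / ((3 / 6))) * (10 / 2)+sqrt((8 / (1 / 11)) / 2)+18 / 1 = 2 * sqrt(11)+128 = 134.63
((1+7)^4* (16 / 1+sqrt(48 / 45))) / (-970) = -32768 / 485-8192* sqrt(15) / 7275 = -71.92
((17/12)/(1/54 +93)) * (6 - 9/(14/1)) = 11475/140644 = 0.08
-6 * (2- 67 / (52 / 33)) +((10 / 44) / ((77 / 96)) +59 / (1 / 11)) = 19652405 / 22022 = 892.40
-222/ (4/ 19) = -2109/ 2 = -1054.50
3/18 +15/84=29/84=0.35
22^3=10648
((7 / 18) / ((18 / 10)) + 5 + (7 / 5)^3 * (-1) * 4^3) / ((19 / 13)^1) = -44857787 / 384750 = -116.59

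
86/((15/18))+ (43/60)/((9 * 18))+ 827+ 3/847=930.21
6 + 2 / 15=92 / 15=6.13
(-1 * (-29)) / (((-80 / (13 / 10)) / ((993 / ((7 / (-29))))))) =10856469 / 5600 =1938.66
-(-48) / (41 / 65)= 3120 / 41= 76.10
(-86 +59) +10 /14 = -184 /7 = -26.29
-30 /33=-10 /11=-0.91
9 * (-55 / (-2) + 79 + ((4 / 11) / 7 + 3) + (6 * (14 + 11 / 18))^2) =10803865 / 154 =70154.97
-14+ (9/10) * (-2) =-79/5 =-15.80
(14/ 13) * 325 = 350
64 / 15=4.27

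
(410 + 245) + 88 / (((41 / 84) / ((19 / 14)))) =36887 / 41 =899.68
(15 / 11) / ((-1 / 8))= -120 / 11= -10.91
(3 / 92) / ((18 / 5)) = 5 / 552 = 0.01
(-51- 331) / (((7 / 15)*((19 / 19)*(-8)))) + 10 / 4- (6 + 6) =2599 / 28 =92.82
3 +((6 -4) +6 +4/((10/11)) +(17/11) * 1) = 16.95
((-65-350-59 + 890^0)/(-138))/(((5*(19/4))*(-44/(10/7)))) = -43/9177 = -0.00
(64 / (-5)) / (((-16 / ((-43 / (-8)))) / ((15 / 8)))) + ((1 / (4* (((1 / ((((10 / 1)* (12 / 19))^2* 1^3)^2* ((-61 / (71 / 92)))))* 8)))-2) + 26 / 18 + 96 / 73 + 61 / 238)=-45385869779043671 / 11574575340048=-3921.17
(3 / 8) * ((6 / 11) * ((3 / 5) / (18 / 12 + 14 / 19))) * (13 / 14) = 6669 / 130900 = 0.05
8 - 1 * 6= 2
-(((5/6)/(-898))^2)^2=-625/842772484935936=-0.00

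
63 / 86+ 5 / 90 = 305 / 387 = 0.79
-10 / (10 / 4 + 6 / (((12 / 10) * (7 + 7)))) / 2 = -1.75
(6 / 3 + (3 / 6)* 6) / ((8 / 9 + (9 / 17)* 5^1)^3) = 17907885 / 158340421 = 0.11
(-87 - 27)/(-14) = 57/7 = 8.14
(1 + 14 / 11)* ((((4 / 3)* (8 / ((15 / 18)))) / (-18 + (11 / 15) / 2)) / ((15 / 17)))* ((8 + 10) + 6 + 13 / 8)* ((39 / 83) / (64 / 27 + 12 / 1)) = -73394100 / 46848769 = -1.57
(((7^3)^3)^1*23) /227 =928132961 /227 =4088691.46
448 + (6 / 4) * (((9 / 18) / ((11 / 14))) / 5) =49301 / 110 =448.19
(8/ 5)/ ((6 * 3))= 4/ 45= 0.09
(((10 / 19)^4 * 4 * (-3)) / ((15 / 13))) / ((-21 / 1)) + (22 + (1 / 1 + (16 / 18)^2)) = 1760707969 / 73892007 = 23.83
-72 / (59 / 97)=-6984 / 59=-118.37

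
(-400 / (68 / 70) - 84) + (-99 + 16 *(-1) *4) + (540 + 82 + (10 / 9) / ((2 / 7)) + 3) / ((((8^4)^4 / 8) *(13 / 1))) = -11525371153417740809 / 17495429021171712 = -658.76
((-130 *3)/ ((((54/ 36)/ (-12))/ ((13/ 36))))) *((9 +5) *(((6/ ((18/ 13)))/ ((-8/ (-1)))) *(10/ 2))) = 42719.44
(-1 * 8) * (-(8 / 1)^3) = 4096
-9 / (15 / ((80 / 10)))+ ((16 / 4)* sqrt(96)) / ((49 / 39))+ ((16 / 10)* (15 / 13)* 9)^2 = 624* sqrt(6) / 49+ 229224 / 845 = 302.46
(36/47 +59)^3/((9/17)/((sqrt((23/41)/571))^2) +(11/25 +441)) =216656630035975/994889192473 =217.77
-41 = -41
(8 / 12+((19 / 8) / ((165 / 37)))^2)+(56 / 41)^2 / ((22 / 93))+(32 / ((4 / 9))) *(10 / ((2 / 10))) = 10570189776529 / 2928974400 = 3608.84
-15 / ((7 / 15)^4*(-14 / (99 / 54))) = 2784375 / 67228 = 41.42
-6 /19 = -0.32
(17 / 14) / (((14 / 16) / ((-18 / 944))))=-153 / 5782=-0.03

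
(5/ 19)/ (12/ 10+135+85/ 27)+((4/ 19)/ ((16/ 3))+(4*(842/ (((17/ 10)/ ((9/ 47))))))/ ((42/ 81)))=365680238568/ 499773701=731.69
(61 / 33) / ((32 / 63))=1281 / 352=3.64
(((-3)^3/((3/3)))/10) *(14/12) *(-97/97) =63/20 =3.15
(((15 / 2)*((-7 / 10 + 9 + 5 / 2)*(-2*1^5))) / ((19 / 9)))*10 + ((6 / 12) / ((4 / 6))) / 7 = -408183 / 532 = -767.26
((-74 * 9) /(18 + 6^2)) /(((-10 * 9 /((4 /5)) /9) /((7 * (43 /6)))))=49.50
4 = 4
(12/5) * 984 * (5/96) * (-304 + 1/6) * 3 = -224229/2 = -112114.50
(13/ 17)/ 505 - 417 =-3579932/ 8585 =-417.00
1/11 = 0.09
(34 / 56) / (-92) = -0.01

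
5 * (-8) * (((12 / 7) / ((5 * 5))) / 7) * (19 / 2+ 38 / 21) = -4.43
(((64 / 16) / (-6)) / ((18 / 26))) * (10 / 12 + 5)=-455 / 81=-5.62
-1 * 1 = -1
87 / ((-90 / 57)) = -551 / 10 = -55.10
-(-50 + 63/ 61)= 2987/ 61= 48.97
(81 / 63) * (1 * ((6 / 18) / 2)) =3 / 14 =0.21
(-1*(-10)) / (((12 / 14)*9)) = 35 / 27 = 1.30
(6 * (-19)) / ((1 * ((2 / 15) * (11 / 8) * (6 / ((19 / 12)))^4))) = -12380495 / 4105728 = -3.02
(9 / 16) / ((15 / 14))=21 / 40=0.52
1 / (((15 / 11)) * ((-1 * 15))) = -11 / 225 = -0.05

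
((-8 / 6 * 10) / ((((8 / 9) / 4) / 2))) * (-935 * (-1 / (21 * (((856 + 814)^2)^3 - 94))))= -18700 / 75921865587291499671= -0.00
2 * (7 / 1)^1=14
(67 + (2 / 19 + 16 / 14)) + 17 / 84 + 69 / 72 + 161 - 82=157907 / 1064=148.41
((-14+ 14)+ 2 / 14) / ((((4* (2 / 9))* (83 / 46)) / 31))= 6417 / 2324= 2.76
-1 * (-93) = 93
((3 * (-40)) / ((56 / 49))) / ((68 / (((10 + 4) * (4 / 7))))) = -210 / 17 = -12.35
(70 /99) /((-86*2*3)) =-0.00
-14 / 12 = -1.17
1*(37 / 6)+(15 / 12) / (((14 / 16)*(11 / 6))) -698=-319267 / 462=-691.05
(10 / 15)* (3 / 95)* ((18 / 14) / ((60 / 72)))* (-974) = -105192 / 3325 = -31.64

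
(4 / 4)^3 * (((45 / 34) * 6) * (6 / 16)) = 405 / 136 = 2.98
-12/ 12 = -1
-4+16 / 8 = -2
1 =1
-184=-184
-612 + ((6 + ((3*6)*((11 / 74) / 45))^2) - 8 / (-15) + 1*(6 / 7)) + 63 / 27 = -432868414 / 718725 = -602.27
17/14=1.21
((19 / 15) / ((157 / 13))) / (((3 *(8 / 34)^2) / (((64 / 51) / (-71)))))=-16796 / 1504845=-0.01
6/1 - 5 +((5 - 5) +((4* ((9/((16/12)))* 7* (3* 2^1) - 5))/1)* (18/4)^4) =3654485/8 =456810.62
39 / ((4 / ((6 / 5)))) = 117 / 10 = 11.70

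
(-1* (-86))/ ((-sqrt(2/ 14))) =-86* sqrt(7) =-227.53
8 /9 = 0.89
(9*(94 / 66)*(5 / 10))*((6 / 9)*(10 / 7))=470 / 77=6.10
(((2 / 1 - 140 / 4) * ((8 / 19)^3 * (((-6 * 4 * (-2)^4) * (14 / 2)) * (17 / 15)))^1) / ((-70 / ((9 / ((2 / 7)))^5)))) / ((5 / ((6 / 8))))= -427589299678464 / 857375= -498719113.20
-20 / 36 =-5 / 9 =-0.56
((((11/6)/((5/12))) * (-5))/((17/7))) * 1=-154/17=-9.06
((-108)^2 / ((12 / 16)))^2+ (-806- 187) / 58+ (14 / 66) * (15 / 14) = 77154835187 / 319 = 241864687.11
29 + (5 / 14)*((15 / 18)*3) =29.89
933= 933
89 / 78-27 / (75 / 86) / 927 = 222467 / 200850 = 1.11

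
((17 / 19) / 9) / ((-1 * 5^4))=-17 / 106875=-0.00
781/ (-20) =-781/ 20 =-39.05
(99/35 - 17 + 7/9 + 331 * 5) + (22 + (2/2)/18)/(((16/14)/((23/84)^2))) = 1192462289/725760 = 1643.05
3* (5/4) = 15/4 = 3.75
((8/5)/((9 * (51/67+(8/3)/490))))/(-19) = -26264/2151921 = -0.01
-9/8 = -1.12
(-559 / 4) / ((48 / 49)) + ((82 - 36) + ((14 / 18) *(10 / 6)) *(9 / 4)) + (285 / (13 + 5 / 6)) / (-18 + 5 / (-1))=-34688411 / 366528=-94.64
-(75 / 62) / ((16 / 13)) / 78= -25 / 1984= -0.01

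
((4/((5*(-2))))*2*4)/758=-8/1895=-0.00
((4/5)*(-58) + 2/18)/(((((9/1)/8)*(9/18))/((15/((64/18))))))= -2083/6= -347.17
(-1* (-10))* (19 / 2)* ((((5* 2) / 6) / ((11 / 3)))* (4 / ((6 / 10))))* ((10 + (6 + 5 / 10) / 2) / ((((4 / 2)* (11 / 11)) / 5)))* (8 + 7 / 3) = 19510625 / 198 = 98538.51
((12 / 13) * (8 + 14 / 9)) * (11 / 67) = 3784 / 2613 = 1.45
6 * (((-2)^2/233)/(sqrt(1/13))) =0.37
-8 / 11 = -0.73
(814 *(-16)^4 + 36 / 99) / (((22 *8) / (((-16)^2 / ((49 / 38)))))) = 60175423.10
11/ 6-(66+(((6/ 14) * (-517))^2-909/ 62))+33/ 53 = -11869013536/ 241521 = -49142.78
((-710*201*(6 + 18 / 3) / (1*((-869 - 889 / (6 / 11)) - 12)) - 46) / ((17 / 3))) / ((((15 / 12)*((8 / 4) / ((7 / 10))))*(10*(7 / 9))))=25871751 / 6402625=4.04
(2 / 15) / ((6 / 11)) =11 / 45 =0.24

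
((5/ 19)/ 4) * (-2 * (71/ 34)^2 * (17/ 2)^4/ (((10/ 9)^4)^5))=-17711882766361627666808049/ 48640000000000000000000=-364.14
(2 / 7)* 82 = 164 / 7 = 23.43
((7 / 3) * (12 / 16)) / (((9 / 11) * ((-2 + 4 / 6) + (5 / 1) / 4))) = -77 / 3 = -25.67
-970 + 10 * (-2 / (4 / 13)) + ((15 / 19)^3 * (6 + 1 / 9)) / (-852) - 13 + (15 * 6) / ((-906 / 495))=-322724752513 / 294141356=-1097.18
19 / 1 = 19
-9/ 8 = -1.12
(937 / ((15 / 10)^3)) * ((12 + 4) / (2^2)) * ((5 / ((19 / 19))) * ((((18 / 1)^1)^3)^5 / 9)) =4162371856881895342080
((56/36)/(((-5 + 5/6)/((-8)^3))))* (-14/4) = -50176/75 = -669.01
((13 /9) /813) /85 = 13 /621945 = 0.00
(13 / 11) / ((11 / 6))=78 / 121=0.64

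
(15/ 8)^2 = 225/ 64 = 3.52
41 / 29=1.41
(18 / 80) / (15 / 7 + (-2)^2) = 63 / 1720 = 0.04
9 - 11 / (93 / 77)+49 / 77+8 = 8725 / 1023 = 8.53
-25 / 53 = -0.47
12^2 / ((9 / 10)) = 160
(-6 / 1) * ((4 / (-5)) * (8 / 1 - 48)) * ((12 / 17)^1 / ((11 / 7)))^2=-1354752 / 34969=-38.74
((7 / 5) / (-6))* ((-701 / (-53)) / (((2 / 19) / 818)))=-38132297 / 1590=-23982.58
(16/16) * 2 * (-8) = -16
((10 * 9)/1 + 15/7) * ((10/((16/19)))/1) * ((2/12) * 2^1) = 20425/56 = 364.73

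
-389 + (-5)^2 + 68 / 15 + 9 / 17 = -91529 / 255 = -358.94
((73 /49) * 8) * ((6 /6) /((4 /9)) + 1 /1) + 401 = 21547 /49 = 439.73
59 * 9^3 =43011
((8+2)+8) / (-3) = -6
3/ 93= 1/ 31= 0.03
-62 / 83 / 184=-31 / 7636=-0.00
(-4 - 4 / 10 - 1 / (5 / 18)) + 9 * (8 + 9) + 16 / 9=1321 / 9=146.78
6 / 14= 3 / 7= 0.43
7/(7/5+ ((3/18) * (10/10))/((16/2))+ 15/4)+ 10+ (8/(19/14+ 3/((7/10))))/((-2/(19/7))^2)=9583774/686273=13.96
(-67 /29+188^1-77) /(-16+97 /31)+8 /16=-7.94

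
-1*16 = -16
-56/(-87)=56/87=0.64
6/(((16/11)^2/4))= 363/32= 11.34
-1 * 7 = -7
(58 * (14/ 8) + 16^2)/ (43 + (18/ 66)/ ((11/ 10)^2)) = 951665/ 115066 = 8.27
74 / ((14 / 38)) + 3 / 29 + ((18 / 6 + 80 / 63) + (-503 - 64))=-660953 / 1827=-361.77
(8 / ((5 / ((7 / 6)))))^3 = 21952 / 3375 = 6.50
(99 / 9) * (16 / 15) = 176 / 15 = 11.73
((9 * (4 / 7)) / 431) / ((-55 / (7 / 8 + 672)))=-6921 / 47410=-0.15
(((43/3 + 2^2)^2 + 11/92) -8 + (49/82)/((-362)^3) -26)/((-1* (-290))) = 1.04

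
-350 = -350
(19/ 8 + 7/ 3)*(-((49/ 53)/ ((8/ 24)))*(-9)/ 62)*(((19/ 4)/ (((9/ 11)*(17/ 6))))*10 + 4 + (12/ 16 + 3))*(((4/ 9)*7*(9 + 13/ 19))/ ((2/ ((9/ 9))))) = 5135683777/ 6368268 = 806.45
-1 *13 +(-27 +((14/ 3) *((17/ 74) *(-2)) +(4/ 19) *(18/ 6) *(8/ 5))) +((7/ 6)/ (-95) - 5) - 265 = -6562067/ 21090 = -311.15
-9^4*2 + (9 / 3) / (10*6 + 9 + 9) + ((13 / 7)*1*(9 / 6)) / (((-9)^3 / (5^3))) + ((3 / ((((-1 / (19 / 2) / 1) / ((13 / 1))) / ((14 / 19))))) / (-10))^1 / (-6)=-5805542243 / 442260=-13126.99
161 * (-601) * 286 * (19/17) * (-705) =370688488170/17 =21805205186.47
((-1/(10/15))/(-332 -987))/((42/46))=0.00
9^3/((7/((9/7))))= 133.90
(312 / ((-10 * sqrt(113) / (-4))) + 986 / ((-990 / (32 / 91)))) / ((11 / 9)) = -15776 / 55055 + 5616 * sqrt(113) / 6215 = 9.32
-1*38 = -38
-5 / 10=-0.50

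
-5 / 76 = -0.07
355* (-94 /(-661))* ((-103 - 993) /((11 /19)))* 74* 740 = -5233469006.85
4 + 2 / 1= 6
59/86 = 0.69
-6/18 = -1/3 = -0.33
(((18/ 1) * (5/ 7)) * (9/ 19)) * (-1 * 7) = -810/ 19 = -42.63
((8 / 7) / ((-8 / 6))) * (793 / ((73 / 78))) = -371124 / 511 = -726.27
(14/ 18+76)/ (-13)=-691/ 117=-5.91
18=18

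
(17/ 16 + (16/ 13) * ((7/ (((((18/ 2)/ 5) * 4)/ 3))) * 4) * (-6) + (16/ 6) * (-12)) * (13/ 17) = -24355/ 272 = -89.54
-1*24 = -24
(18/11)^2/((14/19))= 3078/847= 3.63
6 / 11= 0.55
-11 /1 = -11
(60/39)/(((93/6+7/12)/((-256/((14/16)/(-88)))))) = 43253760/17563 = 2462.78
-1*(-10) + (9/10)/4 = 409/40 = 10.22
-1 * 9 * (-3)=27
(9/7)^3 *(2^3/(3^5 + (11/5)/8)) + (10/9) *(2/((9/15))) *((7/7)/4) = 89741885/90118791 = 1.00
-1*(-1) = 1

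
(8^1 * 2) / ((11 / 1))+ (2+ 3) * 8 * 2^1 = 896 / 11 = 81.45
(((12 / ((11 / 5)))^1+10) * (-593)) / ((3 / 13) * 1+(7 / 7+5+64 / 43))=-11270558 / 9493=-1187.25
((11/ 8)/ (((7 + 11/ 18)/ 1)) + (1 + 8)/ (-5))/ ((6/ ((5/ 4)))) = -1479/ 4384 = -0.34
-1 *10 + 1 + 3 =-6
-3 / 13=-0.23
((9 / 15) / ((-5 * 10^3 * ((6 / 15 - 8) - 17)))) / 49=1 / 10045000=0.00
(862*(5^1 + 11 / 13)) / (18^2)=16378 / 1053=15.55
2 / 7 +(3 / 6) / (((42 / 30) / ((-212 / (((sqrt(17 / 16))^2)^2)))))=-135102 / 2023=-66.78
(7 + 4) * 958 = 10538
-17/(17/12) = -12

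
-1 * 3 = -3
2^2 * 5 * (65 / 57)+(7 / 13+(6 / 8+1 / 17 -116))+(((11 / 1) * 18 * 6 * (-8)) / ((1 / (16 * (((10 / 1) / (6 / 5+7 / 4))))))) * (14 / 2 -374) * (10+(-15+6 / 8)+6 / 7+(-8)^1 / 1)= -44851843811568173 / 20810244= -2155277170.78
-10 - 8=-18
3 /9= 1 /3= 0.33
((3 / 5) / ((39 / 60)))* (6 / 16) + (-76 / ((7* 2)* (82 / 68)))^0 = 1.35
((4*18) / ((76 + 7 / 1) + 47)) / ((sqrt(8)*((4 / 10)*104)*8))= 9*sqrt(2) / 21632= 0.00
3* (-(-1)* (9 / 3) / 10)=0.90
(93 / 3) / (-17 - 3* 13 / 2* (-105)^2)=-62 / 430009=-0.00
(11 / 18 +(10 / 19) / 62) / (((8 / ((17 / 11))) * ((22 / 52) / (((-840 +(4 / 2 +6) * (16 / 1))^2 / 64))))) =2240.98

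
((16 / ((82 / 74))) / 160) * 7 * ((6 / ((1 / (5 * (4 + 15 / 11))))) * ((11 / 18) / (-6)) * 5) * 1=-76405 / 1476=-51.76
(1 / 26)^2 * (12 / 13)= 0.00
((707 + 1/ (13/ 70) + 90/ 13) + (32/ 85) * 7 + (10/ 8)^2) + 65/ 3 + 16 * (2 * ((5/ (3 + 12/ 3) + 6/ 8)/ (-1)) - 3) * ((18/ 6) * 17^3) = -518809688323/ 371280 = -1397354.26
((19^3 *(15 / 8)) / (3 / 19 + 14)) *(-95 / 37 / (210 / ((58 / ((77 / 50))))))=-8975858875 / 21458668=-418.29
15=15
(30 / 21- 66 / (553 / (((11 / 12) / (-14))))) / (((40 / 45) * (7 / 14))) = 200169 / 61936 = 3.23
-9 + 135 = 126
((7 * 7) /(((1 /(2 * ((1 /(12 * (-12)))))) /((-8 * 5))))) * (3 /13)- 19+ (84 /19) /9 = -3020 /247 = -12.23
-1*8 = -8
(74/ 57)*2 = 148/ 57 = 2.60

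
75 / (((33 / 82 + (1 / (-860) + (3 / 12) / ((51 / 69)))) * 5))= 20.28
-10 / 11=-0.91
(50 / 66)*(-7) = -175 / 33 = -5.30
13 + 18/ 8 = 15.25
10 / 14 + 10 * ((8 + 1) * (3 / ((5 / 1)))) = 383 / 7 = 54.71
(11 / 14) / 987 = 11 / 13818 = 0.00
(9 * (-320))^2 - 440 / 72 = 74649545 / 9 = 8294393.89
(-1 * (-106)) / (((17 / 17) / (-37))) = -3922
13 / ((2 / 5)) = 65 / 2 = 32.50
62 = 62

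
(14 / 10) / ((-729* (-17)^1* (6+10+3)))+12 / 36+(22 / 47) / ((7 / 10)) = 388130408 / 387343215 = 1.00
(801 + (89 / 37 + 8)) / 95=8.54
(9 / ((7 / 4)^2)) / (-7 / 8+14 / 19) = -7296 / 343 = -21.27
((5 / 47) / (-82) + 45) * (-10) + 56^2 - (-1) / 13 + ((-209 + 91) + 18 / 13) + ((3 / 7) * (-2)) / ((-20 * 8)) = 36046102513 / 14028560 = 2569.48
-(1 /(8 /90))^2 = -2025 /16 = -126.56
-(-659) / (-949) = -659 / 949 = -0.69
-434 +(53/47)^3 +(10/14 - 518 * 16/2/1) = -3325550604/726761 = -4575.85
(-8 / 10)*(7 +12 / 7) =-244 / 35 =-6.97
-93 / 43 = -2.16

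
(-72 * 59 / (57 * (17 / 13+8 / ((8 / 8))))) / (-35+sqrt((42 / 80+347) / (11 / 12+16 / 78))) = 92040 * sqrt(37949730) / 3682103689+1127490000 / 3682103689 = 0.46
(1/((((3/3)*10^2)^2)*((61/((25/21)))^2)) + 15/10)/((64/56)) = 39383065/30006144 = 1.31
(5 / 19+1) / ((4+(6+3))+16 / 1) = 0.04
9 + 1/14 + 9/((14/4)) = 163/14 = 11.64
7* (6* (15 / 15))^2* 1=252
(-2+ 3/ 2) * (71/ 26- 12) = 241/ 52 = 4.63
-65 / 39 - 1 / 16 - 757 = -36419 / 48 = -758.73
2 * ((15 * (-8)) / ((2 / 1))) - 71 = -191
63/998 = 0.06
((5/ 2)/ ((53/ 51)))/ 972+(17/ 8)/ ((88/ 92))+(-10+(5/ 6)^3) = -5437997/ 755568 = -7.20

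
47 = 47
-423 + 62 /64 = -13505 /32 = -422.03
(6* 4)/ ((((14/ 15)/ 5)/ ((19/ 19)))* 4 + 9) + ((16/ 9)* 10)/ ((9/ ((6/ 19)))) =1157320/ 375003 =3.09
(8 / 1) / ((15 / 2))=16 / 15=1.07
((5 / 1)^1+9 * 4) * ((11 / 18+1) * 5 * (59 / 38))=350755 / 684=512.80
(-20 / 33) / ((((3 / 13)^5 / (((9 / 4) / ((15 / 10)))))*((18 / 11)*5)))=-371293 / 2187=-169.77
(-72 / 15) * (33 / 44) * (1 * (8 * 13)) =-1872 / 5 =-374.40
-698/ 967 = -0.72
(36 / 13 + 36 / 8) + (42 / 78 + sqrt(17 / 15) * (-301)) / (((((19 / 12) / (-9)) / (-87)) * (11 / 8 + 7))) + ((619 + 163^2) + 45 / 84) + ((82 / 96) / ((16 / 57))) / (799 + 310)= 895469323509729 / 32888291072 - 7541856 * sqrt(255) / 6365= 8306.35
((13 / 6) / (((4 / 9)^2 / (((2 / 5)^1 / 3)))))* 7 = 819 / 80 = 10.24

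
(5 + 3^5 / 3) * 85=7310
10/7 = 1.43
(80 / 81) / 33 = 80 / 2673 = 0.03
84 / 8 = 21 / 2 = 10.50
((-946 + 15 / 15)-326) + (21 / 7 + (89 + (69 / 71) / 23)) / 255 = -4600984 / 3621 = -1270.64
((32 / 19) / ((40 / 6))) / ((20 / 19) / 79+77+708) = 1896 / 5891525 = 0.00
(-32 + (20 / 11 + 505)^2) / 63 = 31076753 / 7623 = 4076.71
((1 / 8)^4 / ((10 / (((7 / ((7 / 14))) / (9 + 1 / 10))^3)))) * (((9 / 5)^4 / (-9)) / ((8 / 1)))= -729 / 56243200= -0.00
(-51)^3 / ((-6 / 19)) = 840123 / 2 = 420061.50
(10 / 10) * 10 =10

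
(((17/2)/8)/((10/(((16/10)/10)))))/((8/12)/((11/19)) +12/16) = 561/62750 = 0.01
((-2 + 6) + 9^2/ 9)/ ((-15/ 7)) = -91/ 15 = -6.07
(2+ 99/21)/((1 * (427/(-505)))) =-23735/2989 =-7.94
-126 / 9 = -14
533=533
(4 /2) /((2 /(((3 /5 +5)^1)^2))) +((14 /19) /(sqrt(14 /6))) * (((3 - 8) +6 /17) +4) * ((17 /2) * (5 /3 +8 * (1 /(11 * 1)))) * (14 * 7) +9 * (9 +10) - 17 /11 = 55224 /275 - 7742 * sqrt(21) /57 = -421.61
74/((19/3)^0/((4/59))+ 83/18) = 2664/697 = 3.82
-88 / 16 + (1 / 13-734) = -19225 / 26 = -739.42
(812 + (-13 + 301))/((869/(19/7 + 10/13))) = 31700/7189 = 4.41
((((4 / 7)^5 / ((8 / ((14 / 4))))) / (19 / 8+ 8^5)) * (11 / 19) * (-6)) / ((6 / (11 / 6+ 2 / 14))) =-21248 / 22831990167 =-0.00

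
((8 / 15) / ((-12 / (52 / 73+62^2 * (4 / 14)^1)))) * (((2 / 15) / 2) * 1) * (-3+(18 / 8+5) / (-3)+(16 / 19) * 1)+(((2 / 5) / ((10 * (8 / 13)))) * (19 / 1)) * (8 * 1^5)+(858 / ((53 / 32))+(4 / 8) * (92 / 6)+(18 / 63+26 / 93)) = 1186679718146 / 2153504745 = 551.05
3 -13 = -10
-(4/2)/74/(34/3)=-3/1258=-0.00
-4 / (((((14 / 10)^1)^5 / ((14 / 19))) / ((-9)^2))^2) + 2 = -1020994063678 / 2081093161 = -490.60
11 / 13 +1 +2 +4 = 102 / 13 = 7.85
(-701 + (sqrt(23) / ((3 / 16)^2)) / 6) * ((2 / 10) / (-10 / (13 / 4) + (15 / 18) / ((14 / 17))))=765492 / 11275-46592 * sqrt(23) / 101475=65.69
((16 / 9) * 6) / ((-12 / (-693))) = 616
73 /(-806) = -73 /806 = -0.09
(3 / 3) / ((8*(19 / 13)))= 0.09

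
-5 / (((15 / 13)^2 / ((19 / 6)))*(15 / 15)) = -3211 / 270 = -11.89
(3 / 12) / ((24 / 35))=35 / 96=0.36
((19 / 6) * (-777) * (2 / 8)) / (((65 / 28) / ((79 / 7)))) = -388759 / 130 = -2990.45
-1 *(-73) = 73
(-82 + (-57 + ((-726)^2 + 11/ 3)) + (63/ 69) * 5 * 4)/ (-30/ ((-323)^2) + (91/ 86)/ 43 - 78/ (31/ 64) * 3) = -434870054287991732/ 398652975123987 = -1090.85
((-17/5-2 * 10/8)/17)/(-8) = 0.04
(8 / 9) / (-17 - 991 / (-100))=-0.13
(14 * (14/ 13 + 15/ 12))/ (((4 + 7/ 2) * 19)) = 847/ 3705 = 0.23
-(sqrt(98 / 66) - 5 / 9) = 5 / 9 - 7* sqrt(33) / 33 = -0.66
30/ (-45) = -2/ 3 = -0.67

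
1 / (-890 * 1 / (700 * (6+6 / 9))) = -1400 / 267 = -5.24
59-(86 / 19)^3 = -231375 / 6859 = -33.73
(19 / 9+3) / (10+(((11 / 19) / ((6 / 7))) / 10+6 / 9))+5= 201035 / 36711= 5.48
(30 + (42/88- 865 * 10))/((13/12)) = -1137777/143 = -7956.48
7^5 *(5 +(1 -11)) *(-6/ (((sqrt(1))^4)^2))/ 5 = 100842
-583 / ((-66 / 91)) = 4823 / 6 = 803.83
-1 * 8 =-8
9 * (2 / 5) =18 / 5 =3.60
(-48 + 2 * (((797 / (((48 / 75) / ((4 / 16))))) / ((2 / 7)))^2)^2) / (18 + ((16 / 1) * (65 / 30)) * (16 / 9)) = 10217608178465970621387 / 288568115200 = 35407959647.19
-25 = -25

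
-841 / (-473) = 841 / 473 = 1.78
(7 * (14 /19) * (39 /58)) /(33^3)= 637 /6600429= 0.00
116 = 116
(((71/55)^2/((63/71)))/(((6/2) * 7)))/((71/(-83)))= -418403/4002075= -0.10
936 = 936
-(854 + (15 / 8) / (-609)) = -1386891 / 1624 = -854.00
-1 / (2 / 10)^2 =-25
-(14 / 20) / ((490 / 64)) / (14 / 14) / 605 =-16 / 105875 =-0.00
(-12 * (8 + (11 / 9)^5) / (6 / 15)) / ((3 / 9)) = -6334430 / 6561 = -965.47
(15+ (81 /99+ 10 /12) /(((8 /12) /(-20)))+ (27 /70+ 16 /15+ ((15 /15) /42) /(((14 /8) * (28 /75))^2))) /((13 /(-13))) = 33.04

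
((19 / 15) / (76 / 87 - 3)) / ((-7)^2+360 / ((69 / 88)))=-437 / 372775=-0.00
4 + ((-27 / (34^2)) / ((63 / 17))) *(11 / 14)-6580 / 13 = -43503021 / 86632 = -502.16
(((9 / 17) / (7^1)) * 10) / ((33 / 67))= 1.54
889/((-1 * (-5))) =889/5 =177.80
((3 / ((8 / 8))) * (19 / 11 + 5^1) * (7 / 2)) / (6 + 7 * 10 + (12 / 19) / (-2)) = 0.93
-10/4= -5/2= -2.50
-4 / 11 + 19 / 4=193 / 44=4.39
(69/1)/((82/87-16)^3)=-45436707/2248091000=-0.02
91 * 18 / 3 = 546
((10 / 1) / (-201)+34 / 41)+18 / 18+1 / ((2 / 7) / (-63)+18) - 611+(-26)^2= 4371053161 / 65400576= 66.84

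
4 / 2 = 2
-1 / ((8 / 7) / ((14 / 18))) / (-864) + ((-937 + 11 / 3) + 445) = -30378191 / 62208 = -488.33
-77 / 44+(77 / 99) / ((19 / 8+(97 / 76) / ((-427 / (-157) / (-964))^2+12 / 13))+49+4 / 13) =-1800628911344282047 / 1037621316940645284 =-1.74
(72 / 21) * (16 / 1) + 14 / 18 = 3505 / 63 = 55.63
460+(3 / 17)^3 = 2260007 / 4913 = 460.01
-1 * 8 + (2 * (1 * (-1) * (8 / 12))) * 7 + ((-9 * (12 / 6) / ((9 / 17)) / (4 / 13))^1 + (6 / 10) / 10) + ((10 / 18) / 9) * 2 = -127.65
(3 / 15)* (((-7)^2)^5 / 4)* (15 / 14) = 121060821 / 8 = 15132602.62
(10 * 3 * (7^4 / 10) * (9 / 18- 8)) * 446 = -24094035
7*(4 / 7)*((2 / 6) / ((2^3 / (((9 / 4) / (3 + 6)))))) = 1 / 24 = 0.04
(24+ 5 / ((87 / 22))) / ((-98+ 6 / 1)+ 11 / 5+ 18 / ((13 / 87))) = 142870 / 173391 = 0.82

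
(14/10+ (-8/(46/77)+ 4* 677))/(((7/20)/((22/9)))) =3031512/161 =18829.27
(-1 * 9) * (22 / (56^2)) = -99 / 1568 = -0.06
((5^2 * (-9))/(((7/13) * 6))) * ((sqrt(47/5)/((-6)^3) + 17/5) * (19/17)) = -3705/14 + 1235 * sqrt(235)/17136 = -263.54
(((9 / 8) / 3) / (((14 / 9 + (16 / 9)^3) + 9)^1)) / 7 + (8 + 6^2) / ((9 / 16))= 78.23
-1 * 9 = -9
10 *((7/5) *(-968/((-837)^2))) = -13552/700569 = -0.02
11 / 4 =2.75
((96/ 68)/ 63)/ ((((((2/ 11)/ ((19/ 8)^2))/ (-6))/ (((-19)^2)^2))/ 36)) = -4657542219/ 238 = -19569505.12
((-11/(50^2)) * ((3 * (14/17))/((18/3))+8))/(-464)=1573/19720000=0.00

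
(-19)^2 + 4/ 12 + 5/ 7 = 362.05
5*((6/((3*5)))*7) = 14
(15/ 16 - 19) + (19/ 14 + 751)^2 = 443762195/ 784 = 566023.21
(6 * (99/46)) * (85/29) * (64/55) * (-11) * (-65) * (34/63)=79347840/4669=16994.61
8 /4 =2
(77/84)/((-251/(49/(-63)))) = 77/27108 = 0.00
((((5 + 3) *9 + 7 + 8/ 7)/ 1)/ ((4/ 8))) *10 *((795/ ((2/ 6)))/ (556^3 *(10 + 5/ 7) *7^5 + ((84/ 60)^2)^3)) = 418120312500/ 3385289889975823543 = 0.00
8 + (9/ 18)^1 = 17/ 2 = 8.50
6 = 6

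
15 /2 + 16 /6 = 61 /6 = 10.17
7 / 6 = 1.17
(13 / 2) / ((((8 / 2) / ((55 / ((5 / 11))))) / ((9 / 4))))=14157 / 32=442.41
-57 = -57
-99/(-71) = 99/71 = 1.39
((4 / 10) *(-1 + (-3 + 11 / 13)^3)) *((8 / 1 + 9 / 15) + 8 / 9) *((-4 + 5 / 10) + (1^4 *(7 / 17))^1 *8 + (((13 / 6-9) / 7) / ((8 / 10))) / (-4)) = -1669009837 / 403369200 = -4.14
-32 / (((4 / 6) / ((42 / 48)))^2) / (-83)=441 / 664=0.66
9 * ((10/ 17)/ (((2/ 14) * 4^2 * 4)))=315/ 544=0.58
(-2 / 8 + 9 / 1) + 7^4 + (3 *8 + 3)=9747 / 4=2436.75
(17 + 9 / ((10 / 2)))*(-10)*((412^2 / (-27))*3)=31911872 / 9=3545763.56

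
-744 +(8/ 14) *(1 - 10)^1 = -749.14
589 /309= 1.91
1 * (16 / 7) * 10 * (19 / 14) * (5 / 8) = 950 / 49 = 19.39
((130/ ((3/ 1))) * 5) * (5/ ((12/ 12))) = 3250/ 3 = 1083.33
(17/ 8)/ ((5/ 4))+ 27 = 287/ 10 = 28.70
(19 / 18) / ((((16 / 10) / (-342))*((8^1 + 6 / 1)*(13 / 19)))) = -34295 / 1456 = -23.55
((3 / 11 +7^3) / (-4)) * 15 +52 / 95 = -1344628 / 1045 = -1286.73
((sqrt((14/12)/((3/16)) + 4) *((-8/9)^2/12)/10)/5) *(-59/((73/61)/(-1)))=57584 *sqrt(23)/1330425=0.21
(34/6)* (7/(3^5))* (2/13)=238/9477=0.03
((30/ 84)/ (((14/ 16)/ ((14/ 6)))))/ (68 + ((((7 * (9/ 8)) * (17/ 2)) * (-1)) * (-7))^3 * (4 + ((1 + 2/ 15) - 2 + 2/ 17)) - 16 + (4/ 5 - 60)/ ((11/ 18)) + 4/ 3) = 4505600/ 1582190637738529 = 0.00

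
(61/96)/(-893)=-61/85728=-0.00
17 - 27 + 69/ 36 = -97/ 12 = -8.08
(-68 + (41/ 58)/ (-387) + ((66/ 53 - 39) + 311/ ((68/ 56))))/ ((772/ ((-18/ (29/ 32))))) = -24327038408/ 6288492559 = -3.87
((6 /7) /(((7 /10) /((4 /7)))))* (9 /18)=120 /343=0.35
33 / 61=0.54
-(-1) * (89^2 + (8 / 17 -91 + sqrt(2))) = sqrt(2) + 133118 / 17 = 7831.88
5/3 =1.67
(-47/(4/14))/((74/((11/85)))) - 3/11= -77549/138380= -0.56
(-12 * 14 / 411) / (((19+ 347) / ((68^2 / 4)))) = -32368 / 25071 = -1.29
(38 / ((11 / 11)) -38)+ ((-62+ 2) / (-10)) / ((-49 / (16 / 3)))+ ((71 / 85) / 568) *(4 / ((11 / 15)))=-11821 / 18326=-0.65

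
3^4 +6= 87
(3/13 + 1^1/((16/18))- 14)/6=-1315/624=-2.11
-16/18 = -8/9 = -0.89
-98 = -98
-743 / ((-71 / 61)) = 45323 / 71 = 638.35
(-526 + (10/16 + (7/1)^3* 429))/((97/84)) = 24632433/194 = 126971.30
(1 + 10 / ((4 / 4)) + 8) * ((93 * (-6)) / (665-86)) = -3534 / 193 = -18.31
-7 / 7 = -1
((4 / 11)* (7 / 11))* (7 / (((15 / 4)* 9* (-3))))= -784 / 49005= -0.02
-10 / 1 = -10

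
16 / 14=8 / 7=1.14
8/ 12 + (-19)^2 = 1085/ 3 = 361.67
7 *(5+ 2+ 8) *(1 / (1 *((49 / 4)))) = 60 / 7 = 8.57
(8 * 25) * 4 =800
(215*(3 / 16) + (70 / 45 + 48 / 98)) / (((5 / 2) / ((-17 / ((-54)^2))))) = -5080909 / 51438240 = -0.10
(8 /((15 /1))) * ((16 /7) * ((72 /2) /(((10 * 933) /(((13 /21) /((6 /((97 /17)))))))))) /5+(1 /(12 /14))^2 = 1587406507 /1165783500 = 1.36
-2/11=-0.18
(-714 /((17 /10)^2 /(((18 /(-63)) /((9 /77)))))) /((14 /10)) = 22000 /51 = 431.37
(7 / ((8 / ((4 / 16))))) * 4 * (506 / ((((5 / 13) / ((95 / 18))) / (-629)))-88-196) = -275165765 / 72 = -3821746.74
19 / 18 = 1.06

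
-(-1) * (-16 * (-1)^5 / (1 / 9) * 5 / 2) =360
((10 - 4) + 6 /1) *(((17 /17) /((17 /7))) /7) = 12 /17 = 0.71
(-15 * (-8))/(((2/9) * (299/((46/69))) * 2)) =180/299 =0.60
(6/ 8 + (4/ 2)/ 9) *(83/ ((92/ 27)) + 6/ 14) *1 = 26605/ 1104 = 24.10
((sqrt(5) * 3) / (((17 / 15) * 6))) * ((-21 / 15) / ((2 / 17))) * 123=-2583 * sqrt(5) / 4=-1443.94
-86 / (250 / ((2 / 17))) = -86 / 2125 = -0.04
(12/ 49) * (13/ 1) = 3.18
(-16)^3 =-4096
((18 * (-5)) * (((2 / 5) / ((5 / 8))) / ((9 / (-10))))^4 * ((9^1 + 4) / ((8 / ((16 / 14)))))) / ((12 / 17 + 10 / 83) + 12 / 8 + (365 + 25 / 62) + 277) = -1192509833216 / 17988787506375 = -0.07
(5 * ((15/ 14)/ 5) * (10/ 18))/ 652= 25/ 27384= 0.00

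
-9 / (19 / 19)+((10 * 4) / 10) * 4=7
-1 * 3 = -3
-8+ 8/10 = -36/5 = -7.20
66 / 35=1.89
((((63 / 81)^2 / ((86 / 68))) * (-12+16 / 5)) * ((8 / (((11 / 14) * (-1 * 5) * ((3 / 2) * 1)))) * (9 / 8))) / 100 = 46648 / 725625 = 0.06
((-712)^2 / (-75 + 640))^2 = 256992219136 / 319225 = 805050.42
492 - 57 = 435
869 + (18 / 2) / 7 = 6092 / 7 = 870.29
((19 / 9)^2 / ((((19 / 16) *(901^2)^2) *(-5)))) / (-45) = 304 / 12010655239128225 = 0.00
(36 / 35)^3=46656 / 42875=1.09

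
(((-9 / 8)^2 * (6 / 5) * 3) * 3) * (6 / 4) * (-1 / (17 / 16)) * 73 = -478953 / 340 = -1408.69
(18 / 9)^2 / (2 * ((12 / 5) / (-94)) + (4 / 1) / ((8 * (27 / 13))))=50760 / 2407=21.09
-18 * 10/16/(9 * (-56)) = 0.02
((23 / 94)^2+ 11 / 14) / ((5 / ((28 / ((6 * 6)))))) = 52301 / 397620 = 0.13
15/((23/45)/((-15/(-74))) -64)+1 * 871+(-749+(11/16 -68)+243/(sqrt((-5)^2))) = 171043987/1659920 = 103.04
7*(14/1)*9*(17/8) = 1874.25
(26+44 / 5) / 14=87 / 35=2.49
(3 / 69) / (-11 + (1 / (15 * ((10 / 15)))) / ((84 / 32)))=-105 / 26473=-0.00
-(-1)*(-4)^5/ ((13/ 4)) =-4096/ 13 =-315.08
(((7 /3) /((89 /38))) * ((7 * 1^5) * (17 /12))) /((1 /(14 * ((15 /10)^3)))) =332367 /712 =466.81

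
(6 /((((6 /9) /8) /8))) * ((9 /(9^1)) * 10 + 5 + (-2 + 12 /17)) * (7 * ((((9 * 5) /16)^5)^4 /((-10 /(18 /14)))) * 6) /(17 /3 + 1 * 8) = -39387981069164900881795063018798828125 /13165957754240570855784448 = -2991653308053.38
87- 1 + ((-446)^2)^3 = 7870623759839382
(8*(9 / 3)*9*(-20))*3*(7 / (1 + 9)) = -9072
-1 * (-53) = 53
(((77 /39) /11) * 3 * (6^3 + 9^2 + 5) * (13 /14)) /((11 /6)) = 906 /11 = 82.36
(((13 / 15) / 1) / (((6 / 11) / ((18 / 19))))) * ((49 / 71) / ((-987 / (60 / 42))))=-286 / 190209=-0.00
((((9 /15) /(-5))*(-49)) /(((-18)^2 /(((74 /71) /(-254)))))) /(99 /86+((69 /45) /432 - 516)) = 935508 /6467735896735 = 0.00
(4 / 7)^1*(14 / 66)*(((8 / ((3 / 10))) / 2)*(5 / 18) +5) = 940 / 891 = 1.05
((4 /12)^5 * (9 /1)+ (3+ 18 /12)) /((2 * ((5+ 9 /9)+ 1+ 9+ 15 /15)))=245 /1836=0.13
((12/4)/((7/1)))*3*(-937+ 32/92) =-1204.27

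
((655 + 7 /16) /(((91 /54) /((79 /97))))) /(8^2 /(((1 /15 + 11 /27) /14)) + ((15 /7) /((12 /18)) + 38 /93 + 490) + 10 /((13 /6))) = 2080295703 /15684248548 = 0.13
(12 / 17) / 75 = 4 / 425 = 0.01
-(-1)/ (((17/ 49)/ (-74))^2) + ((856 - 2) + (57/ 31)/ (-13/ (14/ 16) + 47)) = 31142674087/ 671925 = 46348.44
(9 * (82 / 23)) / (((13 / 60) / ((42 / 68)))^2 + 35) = 292912200 / 320627843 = 0.91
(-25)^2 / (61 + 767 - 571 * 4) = -625 / 1456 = -0.43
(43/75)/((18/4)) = 0.13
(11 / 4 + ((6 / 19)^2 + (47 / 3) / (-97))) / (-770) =-161371 / 46222440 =-0.00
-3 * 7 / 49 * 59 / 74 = -177 / 518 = -0.34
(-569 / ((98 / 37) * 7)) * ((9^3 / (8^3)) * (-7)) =15347637 / 50176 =305.88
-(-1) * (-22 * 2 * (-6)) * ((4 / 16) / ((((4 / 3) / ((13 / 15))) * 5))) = 429 / 50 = 8.58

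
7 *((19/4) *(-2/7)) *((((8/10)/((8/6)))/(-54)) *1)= 19/180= 0.11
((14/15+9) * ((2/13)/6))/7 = 149/4095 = 0.04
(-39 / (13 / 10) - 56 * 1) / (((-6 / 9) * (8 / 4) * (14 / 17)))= 2193 / 28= 78.32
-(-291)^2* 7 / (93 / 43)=-8496327 / 31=-274075.06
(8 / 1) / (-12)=-2 / 3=-0.67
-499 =-499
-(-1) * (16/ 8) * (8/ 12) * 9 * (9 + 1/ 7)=109.71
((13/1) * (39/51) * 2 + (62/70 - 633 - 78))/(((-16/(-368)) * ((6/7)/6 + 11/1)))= -1574304/1105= -1424.71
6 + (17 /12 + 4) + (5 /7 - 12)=11 /84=0.13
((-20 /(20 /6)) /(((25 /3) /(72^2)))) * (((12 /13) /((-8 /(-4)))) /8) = -69984 /325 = -215.34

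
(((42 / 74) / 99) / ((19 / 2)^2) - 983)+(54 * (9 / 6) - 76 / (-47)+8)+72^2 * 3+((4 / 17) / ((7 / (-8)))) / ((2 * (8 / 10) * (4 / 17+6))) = 112672118819668 / 7685898297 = 14659.59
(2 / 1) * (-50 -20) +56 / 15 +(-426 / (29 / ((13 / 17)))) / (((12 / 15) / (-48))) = 3976508 / 7395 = 537.73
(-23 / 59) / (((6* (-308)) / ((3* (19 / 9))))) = 437 / 327096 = 0.00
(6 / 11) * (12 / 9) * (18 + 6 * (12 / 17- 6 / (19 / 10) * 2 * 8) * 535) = -413196048 / 3553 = -116294.98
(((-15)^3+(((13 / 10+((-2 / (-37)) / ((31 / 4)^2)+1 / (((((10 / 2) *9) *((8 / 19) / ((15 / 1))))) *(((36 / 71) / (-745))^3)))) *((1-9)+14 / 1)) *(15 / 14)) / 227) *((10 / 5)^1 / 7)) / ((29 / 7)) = -71419227981977330419 / 14561134242048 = -4904784.67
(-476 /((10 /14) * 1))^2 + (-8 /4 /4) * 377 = 22195023 /50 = 443900.46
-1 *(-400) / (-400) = -1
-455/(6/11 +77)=-5005/853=-5.87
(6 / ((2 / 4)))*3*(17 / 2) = 306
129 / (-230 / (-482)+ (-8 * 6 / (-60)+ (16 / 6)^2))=1399005 / 90971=15.38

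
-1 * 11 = -11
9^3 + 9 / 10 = 7299 / 10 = 729.90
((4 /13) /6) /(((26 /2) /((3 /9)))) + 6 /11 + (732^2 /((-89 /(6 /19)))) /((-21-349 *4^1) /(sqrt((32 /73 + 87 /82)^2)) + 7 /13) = 7980653211171508 /3117941144891001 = 2.56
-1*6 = -6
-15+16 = 1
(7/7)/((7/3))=3/7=0.43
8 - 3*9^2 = -235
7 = 7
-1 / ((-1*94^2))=1 / 8836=0.00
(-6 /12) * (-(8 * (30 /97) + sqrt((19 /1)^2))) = 10.74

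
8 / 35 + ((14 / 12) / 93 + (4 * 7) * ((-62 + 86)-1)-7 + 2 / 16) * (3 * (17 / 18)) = 846251281 / 468720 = 1805.45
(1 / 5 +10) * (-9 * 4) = -367.20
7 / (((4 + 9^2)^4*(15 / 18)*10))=21 / 1305015625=0.00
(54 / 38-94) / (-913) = 0.10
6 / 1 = 6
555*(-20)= -11100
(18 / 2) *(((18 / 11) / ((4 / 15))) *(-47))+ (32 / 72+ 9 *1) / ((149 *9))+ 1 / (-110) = -1723001972 / 663795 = -2595.68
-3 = -3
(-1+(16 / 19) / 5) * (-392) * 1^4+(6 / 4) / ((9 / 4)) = 93094 / 285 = 326.65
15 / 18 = 5 / 6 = 0.83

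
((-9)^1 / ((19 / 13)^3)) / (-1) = 19773 / 6859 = 2.88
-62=-62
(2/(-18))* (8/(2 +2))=-2/9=-0.22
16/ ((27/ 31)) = 496/ 27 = 18.37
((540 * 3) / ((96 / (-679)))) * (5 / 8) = -458325 / 64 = -7161.33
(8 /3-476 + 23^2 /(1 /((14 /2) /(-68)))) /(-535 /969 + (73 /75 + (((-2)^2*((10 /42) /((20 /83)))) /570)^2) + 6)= -257115187035 /3128152141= -82.19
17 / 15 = 1.13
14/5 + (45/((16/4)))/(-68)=3583/1360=2.63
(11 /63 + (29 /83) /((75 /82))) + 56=7393363 /130725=56.56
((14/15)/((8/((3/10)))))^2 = 49/40000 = 0.00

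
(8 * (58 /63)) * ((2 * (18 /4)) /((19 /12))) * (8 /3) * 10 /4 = 37120 /133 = 279.10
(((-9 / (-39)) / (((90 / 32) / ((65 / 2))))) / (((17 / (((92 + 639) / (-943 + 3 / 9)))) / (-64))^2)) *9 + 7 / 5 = 514710463 / 2499245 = 205.95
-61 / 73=-0.84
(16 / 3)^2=256 / 9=28.44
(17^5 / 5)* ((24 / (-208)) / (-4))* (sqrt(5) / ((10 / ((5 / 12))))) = 1419857* sqrt(5) / 4160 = 763.20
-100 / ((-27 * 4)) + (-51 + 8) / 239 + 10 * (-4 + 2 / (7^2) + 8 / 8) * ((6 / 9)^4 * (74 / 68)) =-90548614 / 16126047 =-5.62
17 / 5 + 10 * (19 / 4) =509 / 10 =50.90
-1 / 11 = -0.09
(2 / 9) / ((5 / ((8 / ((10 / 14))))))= 112 / 225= 0.50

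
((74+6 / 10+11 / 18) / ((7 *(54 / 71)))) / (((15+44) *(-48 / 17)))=-1167169 / 13763520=-0.08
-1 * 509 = -509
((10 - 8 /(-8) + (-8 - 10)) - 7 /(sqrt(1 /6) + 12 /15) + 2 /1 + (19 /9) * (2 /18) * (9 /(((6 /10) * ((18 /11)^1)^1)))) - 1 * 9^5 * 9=-18338409721 /34506 + 175 * sqrt(6) /71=-531449.64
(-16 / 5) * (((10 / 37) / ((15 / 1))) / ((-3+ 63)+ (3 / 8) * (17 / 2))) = -512 / 561105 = -0.00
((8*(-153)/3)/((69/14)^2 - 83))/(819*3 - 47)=39984/13865935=0.00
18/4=9/2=4.50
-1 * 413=-413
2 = 2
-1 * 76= -76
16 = 16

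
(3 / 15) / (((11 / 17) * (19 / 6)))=102 / 1045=0.10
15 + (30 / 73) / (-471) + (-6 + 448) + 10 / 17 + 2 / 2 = 89349786 / 194837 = 458.59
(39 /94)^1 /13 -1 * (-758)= 758.03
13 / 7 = 1.86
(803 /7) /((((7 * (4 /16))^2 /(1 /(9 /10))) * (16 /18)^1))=16060 /343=46.82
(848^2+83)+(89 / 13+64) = 9350352 / 13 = 719257.85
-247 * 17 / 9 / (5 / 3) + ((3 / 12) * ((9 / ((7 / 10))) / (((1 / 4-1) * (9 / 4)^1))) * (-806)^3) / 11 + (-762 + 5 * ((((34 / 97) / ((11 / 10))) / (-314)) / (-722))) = 90666770.36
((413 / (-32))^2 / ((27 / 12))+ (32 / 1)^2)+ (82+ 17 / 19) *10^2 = 410947435 / 43776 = 9387.51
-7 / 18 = -0.39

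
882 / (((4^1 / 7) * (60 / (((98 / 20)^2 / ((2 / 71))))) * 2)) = 175414659 / 16000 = 10963.42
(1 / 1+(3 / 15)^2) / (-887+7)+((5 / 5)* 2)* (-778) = -17116013 / 11000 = -1556.00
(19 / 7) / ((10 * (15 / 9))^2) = 171 / 17500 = 0.01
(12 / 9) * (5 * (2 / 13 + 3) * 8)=6560 / 39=168.21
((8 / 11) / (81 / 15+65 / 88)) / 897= 0.00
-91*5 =-455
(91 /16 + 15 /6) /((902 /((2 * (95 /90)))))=2489 /129888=0.02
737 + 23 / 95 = 737.24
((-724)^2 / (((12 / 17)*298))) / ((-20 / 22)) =-6126307 / 2235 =-2741.08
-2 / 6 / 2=-1 / 6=-0.17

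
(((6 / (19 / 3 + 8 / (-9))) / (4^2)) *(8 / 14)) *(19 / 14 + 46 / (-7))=-0.21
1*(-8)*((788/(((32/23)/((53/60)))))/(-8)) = 240143/480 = 500.30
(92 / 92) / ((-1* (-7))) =1 / 7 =0.14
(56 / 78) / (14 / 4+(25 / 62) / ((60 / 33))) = 6944 / 35997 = 0.19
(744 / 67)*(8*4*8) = 190464 / 67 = 2842.75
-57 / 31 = -1.84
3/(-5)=-3/5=-0.60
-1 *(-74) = 74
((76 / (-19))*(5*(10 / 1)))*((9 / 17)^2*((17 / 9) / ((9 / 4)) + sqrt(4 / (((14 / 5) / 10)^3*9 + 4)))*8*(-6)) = 38400 / 17 + 194400000*sqrt(65587) / 18954643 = 4885.40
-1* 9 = -9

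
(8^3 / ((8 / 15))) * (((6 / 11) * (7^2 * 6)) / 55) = 338688 / 121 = 2799.07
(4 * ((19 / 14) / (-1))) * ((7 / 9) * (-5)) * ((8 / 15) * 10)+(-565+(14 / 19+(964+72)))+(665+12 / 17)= 10901558 / 8721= 1250.04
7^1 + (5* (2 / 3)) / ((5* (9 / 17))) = 223 / 27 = 8.26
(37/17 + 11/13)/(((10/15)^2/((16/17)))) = 24048/3757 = 6.40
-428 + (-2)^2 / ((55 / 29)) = -23424 / 55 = -425.89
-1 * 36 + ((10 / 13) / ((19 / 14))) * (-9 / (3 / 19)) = -68.31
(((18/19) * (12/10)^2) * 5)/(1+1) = 324/95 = 3.41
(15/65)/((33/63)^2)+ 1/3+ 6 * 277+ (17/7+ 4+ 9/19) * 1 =1048185202/627627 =1670.08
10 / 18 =5 / 9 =0.56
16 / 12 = 4 / 3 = 1.33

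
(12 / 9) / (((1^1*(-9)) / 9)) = -4 / 3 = -1.33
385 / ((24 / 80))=3850 / 3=1283.33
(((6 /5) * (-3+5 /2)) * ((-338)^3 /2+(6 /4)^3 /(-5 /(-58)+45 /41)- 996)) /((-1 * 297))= -217410660217 /5573700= -39006.52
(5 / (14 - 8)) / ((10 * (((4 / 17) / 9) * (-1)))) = -51 / 16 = -3.19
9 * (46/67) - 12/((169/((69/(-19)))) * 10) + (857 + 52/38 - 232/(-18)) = 8494856347/9681165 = 877.46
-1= -1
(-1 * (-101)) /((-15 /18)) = -606 /5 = -121.20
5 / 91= 0.05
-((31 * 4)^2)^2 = -236421376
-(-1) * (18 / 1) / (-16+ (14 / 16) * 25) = 144 / 47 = 3.06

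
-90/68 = -45/34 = -1.32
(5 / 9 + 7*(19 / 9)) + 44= 178 / 3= 59.33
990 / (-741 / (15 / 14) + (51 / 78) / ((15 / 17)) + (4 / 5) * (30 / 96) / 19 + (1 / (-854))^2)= -267509462220 / 186674537851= -1.43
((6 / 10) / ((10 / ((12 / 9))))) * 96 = 7.68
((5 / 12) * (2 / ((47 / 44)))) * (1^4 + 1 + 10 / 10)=110 / 47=2.34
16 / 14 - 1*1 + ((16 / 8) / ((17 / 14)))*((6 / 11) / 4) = 481 / 1309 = 0.37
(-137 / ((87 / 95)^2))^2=1528746780625 / 57289761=26684.47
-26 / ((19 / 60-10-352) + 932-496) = -0.35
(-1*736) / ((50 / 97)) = -35696 / 25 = -1427.84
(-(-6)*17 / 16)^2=2601 / 64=40.64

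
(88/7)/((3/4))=352/21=16.76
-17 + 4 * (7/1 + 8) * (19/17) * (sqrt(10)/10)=-17 + 114 * sqrt(10)/17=4.21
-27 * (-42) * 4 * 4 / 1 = 18144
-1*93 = -93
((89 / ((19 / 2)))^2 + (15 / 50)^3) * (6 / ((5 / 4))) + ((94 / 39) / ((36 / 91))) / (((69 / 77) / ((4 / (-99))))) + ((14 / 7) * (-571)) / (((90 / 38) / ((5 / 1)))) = -7527335819653 / 3783054375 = -1989.75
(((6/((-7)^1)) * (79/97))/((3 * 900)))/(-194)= 79/59276700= 0.00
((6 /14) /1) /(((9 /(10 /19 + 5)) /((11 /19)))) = 55 /361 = 0.15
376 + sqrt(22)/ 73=376.06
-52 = -52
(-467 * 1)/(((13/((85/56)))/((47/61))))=-1865665/44408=-42.01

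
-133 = -133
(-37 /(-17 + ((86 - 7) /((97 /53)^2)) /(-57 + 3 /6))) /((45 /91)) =3579851639 /833332995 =4.30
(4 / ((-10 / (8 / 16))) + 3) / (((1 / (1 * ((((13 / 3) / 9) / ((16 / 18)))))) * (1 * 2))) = 91 / 120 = 0.76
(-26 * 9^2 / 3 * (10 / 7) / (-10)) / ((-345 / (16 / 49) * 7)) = -3744 / 276115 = -0.01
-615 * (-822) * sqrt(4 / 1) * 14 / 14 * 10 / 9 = 1123400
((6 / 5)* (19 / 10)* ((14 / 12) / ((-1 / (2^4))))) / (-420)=38 / 375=0.10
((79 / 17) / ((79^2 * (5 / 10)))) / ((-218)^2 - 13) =2 / 63807273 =0.00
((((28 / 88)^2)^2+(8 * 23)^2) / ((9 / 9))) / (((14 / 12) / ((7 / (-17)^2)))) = 23792920611 / 33849992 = 702.89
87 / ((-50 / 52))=-2262 / 25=-90.48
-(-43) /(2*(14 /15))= 645 /28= 23.04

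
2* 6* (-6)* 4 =-288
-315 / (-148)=315 / 148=2.13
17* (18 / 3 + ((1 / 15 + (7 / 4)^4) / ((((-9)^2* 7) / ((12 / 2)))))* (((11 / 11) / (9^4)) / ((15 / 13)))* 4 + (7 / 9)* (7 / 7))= 1028736074291 / 8928208800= 115.22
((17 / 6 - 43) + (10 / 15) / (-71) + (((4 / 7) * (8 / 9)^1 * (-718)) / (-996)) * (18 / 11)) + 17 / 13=-1354475075 / 35393358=-38.27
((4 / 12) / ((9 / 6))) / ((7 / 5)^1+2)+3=469 / 153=3.07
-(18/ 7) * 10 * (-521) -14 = 93682/ 7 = 13383.14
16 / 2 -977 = -969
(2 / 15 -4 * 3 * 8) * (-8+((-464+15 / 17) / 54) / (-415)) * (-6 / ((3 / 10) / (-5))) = 8742715012 / 114291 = 76495.22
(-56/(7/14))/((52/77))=-2156/13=-165.85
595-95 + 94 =594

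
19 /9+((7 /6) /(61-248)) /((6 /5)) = 14177 /6732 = 2.11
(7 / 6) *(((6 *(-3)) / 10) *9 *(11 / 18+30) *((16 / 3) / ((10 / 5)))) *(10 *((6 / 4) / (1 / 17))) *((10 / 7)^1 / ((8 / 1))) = -140505 / 2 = -70252.50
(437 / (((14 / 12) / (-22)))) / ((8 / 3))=-43263 / 14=-3090.21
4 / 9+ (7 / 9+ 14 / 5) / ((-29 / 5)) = -5 / 29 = -0.17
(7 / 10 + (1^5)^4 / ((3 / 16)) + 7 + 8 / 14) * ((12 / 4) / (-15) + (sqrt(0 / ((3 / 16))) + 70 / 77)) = 37141 / 3850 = 9.65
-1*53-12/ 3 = -57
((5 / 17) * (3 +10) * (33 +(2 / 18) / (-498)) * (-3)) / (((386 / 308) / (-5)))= 3701322625 / 2450907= 1510.18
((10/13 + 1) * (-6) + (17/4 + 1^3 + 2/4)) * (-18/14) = 2277/364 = 6.26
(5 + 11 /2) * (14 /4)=147 /4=36.75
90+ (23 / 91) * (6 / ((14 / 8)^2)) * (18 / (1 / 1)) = 441054 / 4459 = 98.91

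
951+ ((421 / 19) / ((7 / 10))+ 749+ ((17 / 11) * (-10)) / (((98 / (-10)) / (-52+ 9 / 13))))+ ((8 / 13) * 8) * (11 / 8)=220669468 / 133133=1657.51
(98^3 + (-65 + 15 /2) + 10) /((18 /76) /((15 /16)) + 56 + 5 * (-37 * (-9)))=178817455 /327038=546.78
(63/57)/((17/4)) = 84/323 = 0.26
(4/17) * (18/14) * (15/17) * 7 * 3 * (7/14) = 810/289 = 2.80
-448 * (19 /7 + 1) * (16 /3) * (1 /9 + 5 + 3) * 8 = -15548416 /27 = -575867.26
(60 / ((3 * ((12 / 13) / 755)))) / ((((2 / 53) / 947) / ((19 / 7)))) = 46799343175 / 42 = 1114270075.60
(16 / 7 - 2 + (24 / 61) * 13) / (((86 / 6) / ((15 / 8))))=51885 / 73444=0.71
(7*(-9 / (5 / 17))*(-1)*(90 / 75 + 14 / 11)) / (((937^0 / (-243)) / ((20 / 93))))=-47192544 / 1705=-27678.91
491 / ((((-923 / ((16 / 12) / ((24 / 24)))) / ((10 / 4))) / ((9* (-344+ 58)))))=324060 / 71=4564.23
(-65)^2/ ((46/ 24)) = 50700/ 23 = 2204.35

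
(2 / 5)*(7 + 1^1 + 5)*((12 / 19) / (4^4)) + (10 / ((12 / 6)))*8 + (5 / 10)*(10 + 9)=150519 / 3040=49.51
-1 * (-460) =460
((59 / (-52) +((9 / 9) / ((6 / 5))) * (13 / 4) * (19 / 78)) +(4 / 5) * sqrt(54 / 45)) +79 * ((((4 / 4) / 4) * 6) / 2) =4 * sqrt(30) / 25 +110027 / 1872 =59.65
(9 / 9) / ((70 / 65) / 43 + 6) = 559 / 3368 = 0.17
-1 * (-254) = 254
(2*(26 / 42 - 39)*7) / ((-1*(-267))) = -1612 / 801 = -2.01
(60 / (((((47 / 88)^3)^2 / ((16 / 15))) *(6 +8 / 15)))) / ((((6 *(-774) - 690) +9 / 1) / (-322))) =683602815746048 / 26786350092565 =25.52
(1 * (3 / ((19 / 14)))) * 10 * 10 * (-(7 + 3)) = -42000 / 19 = -2210.53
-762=-762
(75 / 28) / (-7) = -75 / 196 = -0.38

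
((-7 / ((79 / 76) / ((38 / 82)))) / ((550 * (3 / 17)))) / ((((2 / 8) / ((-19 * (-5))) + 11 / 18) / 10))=-39178608 / 74785271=-0.52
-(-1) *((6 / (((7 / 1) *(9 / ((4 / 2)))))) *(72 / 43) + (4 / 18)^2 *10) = 19816 / 24381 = 0.81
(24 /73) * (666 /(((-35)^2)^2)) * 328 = 0.05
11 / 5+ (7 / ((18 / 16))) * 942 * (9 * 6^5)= 2050997771 / 5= 410199554.20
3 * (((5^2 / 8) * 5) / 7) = 375 / 56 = 6.70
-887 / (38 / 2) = -887 / 19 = -46.68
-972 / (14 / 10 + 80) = -4860 / 407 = -11.94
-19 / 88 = -0.22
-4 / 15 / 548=-1 / 2055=-0.00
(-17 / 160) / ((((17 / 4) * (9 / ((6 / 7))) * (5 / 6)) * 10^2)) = -1 / 35000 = -0.00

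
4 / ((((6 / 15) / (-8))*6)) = -40 / 3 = -13.33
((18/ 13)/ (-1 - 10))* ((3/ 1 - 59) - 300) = 6408/ 143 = 44.81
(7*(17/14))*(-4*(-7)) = 238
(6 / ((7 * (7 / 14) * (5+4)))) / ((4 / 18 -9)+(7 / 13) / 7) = -0.02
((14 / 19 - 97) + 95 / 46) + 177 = 72369 / 874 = 82.80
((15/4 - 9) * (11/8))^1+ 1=-199/32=-6.22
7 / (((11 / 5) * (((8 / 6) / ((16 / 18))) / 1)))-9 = -6.88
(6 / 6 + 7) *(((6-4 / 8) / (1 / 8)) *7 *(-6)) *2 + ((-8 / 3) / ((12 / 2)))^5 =-1745961856 / 59049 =-29568.02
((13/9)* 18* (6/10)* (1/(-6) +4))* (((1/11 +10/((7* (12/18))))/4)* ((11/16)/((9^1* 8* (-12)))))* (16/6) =-12857/181440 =-0.07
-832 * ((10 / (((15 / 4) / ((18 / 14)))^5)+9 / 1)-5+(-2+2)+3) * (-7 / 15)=61591536448 / 22509375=2736.26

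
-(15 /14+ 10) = -155 /14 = -11.07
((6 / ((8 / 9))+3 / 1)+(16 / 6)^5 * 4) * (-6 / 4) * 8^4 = -273287680 / 81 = -3373921.98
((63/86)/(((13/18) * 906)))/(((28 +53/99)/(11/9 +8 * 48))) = 7207893/476910850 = 0.02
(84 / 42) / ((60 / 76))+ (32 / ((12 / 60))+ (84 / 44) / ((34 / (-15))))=907087 / 5610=161.69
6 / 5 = 1.20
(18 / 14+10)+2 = 13.29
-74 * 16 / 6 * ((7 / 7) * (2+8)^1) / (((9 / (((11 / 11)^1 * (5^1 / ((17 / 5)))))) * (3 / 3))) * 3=-148000 / 153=-967.32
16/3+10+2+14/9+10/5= 188/9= 20.89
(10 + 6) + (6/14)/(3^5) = 9073/567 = 16.00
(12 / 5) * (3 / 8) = 9 / 10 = 0.90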